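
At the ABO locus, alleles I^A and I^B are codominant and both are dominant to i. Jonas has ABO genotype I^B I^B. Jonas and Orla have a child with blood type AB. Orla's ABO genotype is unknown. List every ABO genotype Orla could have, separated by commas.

I^A I^A, I^A I^B, I^A i

For each candidate genotype of Orla, check whether crossing it with I^B I^B can produce every observed child phenotype.
  I^A I^A → possible child types {AB} ✓
  I^A I^B → possible child types {B, AB} ✓
  I^A i → possible child types {B, AB} ✓
  I^B I^B → possible child types {B} ✗
  I^B i → possible child types {B} ✗
  i i → possible child types {B} ✗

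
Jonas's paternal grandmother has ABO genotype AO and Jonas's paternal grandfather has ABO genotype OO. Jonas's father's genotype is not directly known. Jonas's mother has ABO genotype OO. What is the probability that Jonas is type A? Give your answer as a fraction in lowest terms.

Jonas's father's ABO genotype from AO × OO: 1/2 AO, 1/2 OO.
Crossing each possibility with the mother OO and summing P(type A): 1/2·1/2 + 1/2·0 = 1/4.

1/4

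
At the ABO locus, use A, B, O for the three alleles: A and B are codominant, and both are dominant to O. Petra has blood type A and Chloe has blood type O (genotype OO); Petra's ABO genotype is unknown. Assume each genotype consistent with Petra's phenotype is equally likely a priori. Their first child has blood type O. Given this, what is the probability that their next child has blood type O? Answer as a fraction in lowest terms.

Possible genotypes: Petra ∈ {AA, AO}; Chloe ∈ {OO}.
Weight each parental genotype pair by prior × P(type-O child):
  AO × OO: posterior weight 1; P(next child type O) = 1/2.
Weighted sum = 1/2.

1/2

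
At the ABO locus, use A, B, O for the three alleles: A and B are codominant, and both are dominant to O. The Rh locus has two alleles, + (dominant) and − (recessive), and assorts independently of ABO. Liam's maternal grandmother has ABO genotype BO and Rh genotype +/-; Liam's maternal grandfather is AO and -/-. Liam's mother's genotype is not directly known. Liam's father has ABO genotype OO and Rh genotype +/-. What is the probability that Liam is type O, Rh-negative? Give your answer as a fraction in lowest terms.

Liam's mother's ABO genotype from BO × AO: 1/4 AB, 1/4 AO, 1/4 BO, 1/4 OO.
Crossing each possibility with the father OO and summing P(type O): 1/4·0 + 1/4·1/2 + 1/4·1/2 + 1/4·1 = 1/2.
Similarly for Rh via the mother's Rh distribution: P(Rh-) = 3/8.
Independent loci: 1/2 × 3/8 = 3/16.

3/16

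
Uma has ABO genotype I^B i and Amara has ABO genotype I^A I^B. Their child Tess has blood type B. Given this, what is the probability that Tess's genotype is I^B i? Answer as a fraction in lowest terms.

1/2

Cross I^B i × I^A I^B → 1/4 I^A I^B, 1/4 I^A i, 1/4 I^B I^B, 1/4 I^B i.
Type-B genotypes among offspring: I^B I^B (1/4), I^B i (1/4); total 1/2.
P(I^B i | type B) = (1/4) / (1/2) = 1/2.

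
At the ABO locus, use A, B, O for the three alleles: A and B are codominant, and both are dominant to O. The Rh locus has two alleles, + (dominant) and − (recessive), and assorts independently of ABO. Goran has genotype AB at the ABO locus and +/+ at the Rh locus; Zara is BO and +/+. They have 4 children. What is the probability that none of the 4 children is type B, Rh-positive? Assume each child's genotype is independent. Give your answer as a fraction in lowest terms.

1/16

ABO cross AB × BO → 1/4 A, 1/2 B, 1/4 AB.
Rh cross +/+ × +/+ → 1 Rh+; so P(type B, Rh-positive) = 1/2 × 1 = 1/2 per child.
P(not type B, Rh-positive) = 1/2 for one child; (1/2)^4 = 1/16.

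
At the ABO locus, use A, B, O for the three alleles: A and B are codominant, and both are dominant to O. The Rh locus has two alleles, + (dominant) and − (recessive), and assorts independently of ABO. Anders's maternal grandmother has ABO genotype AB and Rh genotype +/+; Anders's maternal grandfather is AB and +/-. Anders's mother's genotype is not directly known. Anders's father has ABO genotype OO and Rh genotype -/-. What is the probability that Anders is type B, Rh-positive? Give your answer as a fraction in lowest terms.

Anders's mother's ABO genotype from AB × AB: 1/4 AA, 1/2 AB, 1/4 BB.
Crossing each possibility with the father OO and summing P(type B): 1/4·0 + 1/2·1/2 + 1/4·1 = 1/2.
Similarly for Rh via the mother's Rh distribution: P(Rh+) = 3/4.
Independent loci: 1/2 × 3/4 = 3/8.

3/8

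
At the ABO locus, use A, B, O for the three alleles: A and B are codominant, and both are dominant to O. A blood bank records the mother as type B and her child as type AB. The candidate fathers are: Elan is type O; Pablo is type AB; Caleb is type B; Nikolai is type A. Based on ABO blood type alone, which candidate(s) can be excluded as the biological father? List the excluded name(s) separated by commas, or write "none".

A candidate is excluded only if no genotype consistent with his phenotype could produce a type AB child with a type B mother.
Elan (type O): no genotype consistent with that phenotype can produce a type-AB child with a type-B mother.
Caleb (type B): no genotype consistent with that phenotype can produce a type-AB child with a type-B mother.

Elan, Caleb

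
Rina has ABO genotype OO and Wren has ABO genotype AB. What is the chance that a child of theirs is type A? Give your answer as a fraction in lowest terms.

ABO cross OO × AB → offspring phenotypes: 1/2 A, 1/2 B.
So P(type A) = 1/2.

1/2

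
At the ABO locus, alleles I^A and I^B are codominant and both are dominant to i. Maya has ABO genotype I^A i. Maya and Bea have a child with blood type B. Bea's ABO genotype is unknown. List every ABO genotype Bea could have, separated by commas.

For each candidate genotype of Bea, check whether crossing it with I^A i can produce every observed child phenotype.
  I^A I^A → possible child types {A} ✗
  I^A I^B → possible child types {A, B, AB} ✓
  I^A i → possible child types {O, A} ✗
  I^B I^B → possible child types {B, AB} ✓
  I^B i → possible child types {O, A, B, AB} ✓
  i i → possible child types {O, A} ✗

I^A I^B, I^B I^B, I^B i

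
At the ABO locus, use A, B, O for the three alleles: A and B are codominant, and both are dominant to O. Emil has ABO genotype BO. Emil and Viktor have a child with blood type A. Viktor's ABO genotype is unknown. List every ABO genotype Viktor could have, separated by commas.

For each candidate genotype of Viktor, check whether crossing it with BO can produce every observed child phenotype.
  AA → possible child types {A, AB} ✓
  AB → possible child types {A, B, AB} ✓
  AO → possible child types {O, A, B, AB} ✓
  BB → possible child types {B} ✗
  BO → possible child types {O, B} ✗
  OO → possible child types {O, B} ✗

AA, AB, AO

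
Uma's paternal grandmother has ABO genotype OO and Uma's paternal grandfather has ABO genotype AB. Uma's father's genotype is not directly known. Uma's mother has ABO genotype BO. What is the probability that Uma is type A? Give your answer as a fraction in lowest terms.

Uma's father's ABO genotype from OO × AB: 1/2 AO, 1/2 BO.
Crossing each possibility with the mother BO and summing P(type A): 1/2·1/4 + 1/2·0 = 1/8.

1/8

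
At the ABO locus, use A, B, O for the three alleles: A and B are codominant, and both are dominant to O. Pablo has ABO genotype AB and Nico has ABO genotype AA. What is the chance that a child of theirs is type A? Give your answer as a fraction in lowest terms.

ABO cross AB × AA → offspring phenotypes: 1/2 A, 1/2 AB.
So P(type A) = 1/2.

1/2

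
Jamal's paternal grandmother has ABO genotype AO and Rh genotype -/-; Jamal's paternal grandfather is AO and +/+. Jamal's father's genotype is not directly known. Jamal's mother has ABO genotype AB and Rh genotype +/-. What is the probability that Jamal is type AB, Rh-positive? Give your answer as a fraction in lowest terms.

3/16

Jamal's father's ABO genotype from AO × AO: 1/4 AA, 1/2 AO, 1/4 OO.
Crossing each possibility with the mother AB and summing P(type AB): 1/4·1/2 + 1/2·1/4 + 1/4·0 = 1/4.
Similarly for Rh via the father's Rh distribution: P(Rh+) = 3/4.
Independent loci: 1/4 × 3/4 = 3/16.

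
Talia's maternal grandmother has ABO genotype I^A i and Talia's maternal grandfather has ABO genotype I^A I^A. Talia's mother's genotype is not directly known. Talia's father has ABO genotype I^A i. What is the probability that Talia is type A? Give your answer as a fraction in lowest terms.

Talia's mother's ABO genotype from I^A i × I^A I^A: 1/2 I^A I^A, 1/2 I^A i.
Crossing each possibility with the father I^A i and summing P(type A): 1/2·1 + 1/2·3/4 = 7/8.

7/8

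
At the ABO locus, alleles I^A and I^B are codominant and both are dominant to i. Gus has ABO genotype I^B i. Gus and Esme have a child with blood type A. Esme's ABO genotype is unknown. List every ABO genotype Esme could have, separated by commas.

I^A I^A, I^A I^B, I^A i

For each candidate genotype of Esme, check whether crossing it with I^B i can produce every observed child phenotype.
  I^A I^A → possible child types {A, AB} ✓
  I^A I^B → possible child types {A, B, AB} ✓
  I^A i → possible child types {O, A, B, AB} ✓
  I^B I^B → possible child types {B} ✗
  I^B i → possible child types {O, B} ✗
  i i → possible child types {O, B} ✗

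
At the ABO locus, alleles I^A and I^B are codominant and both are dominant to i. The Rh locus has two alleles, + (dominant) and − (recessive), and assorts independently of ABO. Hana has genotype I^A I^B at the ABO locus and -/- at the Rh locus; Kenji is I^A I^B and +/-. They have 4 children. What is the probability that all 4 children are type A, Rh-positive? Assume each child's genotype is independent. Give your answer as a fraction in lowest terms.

1/4096

ABO cross I^A I^B × I^A I^B → 1/4 A, 1/4 B, 1/2 AB.
Rh cross -/- × +/- → 1/2 Rh+, 1/2 Rh-; so P(type A, Rh-positive) = 1/4 × 1/2 = 1/8 per child.
All 4 independent: (1/8)^4 = 1/4096.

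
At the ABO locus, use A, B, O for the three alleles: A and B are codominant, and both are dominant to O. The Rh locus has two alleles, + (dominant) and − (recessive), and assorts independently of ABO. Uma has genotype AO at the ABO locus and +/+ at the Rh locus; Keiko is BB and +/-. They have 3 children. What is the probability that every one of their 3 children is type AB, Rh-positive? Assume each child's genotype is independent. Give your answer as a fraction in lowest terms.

1/8

ABO cross AO × BB → 1/2 B, 1/2 AB.
Rh cross +/+ × +/- → 1 Rh+; so P(type AB, Rh-positive) = 1/2 × 1 = 1/2 per child.
All 3 independent: (1/2)^3 = 1/8.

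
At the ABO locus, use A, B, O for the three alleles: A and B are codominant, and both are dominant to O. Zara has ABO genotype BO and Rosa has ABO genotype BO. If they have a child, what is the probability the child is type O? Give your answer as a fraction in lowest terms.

ABO cross BO × BO → offspring phenotypes: 1/4 O, 3/4 B.
So P(type O) = 1/4.

1/4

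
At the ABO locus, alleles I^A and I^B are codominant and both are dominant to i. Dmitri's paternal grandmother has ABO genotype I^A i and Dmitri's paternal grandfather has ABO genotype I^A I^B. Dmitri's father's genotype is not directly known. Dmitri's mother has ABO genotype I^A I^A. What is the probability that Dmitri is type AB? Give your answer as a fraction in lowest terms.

1/4

Dmitri's father's ABO genotype from I^A i × I^A I^B: 1/4 I^A I^A, 1/4 I^A I^B, 1/4 I^A i, 1/4 I^B i.
Crossing each possibility with the mother I^A I^A and summing P(type AB): 1/4·0 + 1/4·1/2 + 1/4·0 + 1/4·1/2 = 1/4.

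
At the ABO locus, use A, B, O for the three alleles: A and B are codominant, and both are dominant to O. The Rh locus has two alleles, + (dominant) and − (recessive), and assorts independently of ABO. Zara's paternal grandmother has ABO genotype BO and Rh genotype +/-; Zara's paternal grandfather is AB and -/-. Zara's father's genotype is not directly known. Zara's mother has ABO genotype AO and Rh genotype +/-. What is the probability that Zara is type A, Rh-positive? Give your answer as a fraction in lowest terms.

Zara's father's ABO genotype from BO × AB: 1/4 AB, 1/4 AO, 1/4 BB, 1/4 BO.
Crossing each possibility with the mother AO and summing P(type A): 1/4·1/2 + 1/4·3/4 + 1/4·0 + 1/4·1/4 = 3/8.
Similarly for Rh via the father's Rh distribution: P(Rh+) = 5/8.
Independent loci: 3/8 × 5/8 = 15/64.

15/64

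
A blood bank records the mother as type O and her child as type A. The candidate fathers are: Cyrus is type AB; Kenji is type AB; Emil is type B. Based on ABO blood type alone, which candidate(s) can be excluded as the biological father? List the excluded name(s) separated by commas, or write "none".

A candidate is excluded only if no genotype consistent with his phenotype could produce a type A child with a type O mother.
Emil (type B): no genotype consistent with that phenotype can produce a type-A child with a type-O mother.

Emil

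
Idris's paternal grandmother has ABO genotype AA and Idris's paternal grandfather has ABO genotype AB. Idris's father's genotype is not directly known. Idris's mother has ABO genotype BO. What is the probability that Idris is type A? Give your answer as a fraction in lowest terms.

3/8

Idris's father's ABO genotype from AA × AB: 1/2 AA, 1/2 AB.
Crossing each possibility with the mother BO and summing P(type A): 1/2·1/2 + 1/2·1/4 = 3/8.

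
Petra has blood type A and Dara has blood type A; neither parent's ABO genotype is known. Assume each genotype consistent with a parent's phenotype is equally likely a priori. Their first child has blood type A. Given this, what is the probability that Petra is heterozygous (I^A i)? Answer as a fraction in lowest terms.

Possible genotypes: Petra ∈ {I^A I^A, I^A i}; Dara ∈ {I^A I^A, I^A i}.
Weight each parental genotype pair by prior × P(type-A child):
  I^A I^A × I^A I^A: posterior weight 4/15.
  I^A I^A × I^A i: posterior weight 4/15.
  I^A i × I^A I^A: posterior weight 4/15.
  I^A i × I^A i: posterior weight 1/5.
Sum the posterior weight over pairs where Petra is I^A i: 7/15.

7/15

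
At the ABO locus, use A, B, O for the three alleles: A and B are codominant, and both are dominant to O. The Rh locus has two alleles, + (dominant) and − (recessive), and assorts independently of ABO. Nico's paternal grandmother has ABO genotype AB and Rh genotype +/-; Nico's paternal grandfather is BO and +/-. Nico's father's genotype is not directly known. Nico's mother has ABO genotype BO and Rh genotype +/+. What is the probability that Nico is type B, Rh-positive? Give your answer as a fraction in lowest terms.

Nico's father's ABO genotype from AB × BO: 1/4 AB, 1/4 AO, 1/4 BB, 1/4 BO.
Crossing each possibility with the mother BO and summing P(type B): 1/4·1/2 + 1/4·1/4 + 1/4·1 + 1/4·3/4 = 5/8.
Similarly for Rh via the father's Rh distribution: P(Rh+) = 1.
Independent loci: 5/8 × 1 = 5/8.

5/8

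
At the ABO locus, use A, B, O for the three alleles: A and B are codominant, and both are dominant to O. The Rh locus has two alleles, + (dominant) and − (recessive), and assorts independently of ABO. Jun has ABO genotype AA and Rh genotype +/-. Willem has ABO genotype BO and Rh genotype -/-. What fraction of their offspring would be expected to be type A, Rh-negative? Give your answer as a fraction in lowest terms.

ABO cross AA × BO → offspring phenotypes: 1/2 A, 1/2 AB.
Rh cross +/- × -/- → 1/2 Rh+, 1/2 Rh-.
Independent loci: P(type A, Rh-negative) = 1/2 × 1/2 = 1/4.

1/4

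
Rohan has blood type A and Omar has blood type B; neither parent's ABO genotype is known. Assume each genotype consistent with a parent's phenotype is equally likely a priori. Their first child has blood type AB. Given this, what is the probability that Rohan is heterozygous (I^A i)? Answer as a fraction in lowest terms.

Possible genotypes: Rohan ∈ {I^A I^A, I^A i}; Omar ∈ {I^B I^B, I^B i}.
Weight each parental genotype pair by prior × P(type-AB child):
  I^A I^A × I^B I^B: posterior weight 4/9.
  I^A I^A × I^B i: posterior weight 2/9.
  I^A i × I^B I^B: posterior weight 2/9.
  I^A i × I^B i: posterior weight 1/9.
Sum the posterior weight over pairs where Rohan is I^A i: 1/3.

1/3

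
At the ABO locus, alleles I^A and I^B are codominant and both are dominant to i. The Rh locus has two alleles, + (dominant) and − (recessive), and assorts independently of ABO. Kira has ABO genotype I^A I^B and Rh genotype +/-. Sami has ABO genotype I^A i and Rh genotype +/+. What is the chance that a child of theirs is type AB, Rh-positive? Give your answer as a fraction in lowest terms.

1/4

ABO cross I^A I^B × I^A i → offspring phenotypes: 1/2 A, 1/4 B, 1/4 AB.
Rh cross +/- × +/+ → 1 Rh+.
Independent loci: P(type AB, Rh-positive) = 1/4 × 1 = 1/4.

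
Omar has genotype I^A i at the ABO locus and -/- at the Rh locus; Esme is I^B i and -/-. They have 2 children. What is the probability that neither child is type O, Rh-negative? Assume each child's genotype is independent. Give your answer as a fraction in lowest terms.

9/16

ABO cross I^A i × I^B i → 1/4 O, 1/4 A, 1/4 B, 1/4 AB.
Rh cross -/- × -/- → 1 Rh-; so P(type O, Rh-negative) = 1/4 × 1 = 1/4 per child.
P(not type O, Rh-negative) = 3/4 for one child; (3/4)^2 = 9/16.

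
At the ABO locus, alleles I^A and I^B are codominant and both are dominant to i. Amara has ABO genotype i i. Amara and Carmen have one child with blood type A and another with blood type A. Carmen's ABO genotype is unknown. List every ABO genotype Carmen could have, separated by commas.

I^A I^A, I^A I^B, I^A i

For each candidate genotype of Carmen, check whether crossing it with i i can produce every observed child phenotype.
  I^A I^A → possible child types {A} ✓
  I^A I^B → possible child types {A, B} ✓
  I^A i → possible child types {O, A} ✓
  I^B I^B → possible child types {B} ✗
  I^B i → possible child types {O, B} ✗
  i i → possible child types {O} ✗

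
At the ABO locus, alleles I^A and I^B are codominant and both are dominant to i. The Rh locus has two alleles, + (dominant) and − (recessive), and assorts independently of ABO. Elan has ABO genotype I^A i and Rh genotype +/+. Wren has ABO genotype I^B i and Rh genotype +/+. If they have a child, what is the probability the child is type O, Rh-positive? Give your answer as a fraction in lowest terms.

ABO cross I^A i × I^B i → offspring phenotypes: 1/4 O, 1/4 A, 1/4 B, 1/4 AB.
Rh cross +/+ × +/+ → 1 Rh+.
Independent loci: P(type O, Rh-positive) = 1/4 × 1 = 1/4.

1/4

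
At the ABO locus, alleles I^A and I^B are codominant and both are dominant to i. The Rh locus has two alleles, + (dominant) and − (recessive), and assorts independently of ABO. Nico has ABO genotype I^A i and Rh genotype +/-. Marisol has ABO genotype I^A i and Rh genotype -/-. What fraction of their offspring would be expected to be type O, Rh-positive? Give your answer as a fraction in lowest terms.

ABO cross I^A i × I^A i → offspring phenotypes: 1/4 O, 3/4 A.
Rh cross +/- × -/- → 1/2 Rh+, 1/2 Rh-.
Independent loci: P(type O, Rh-positive) = 1/4 × 1/2 = 1/8.

1/8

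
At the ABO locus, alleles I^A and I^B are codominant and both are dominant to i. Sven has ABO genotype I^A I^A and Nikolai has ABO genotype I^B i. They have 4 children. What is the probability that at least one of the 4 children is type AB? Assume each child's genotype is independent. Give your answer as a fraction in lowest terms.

15/16

ABO cross I^A I^A × I^B i → 1/2 A, 1/2 AB.
So P(type AB) = 1/2 per child.
P(none) = (1/2)^4 = 1/16; P(at least one) = 1 − 1/16 = 15/16.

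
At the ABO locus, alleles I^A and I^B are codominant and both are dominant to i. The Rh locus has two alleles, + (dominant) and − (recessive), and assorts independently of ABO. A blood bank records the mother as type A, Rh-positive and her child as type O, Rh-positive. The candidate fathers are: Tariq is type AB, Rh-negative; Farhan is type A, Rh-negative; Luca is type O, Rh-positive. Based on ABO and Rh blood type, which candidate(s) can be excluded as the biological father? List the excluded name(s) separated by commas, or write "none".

Tariq

A candidate is excluded only if no genotype consistent with his phenotype could produce a type O, Rh-positive child with a type A, Rh-positive mother.
Tariq (type AB, Rh-): no genotype consistent with that phenotype can produce a type-O Rh+ child with a type-A mother.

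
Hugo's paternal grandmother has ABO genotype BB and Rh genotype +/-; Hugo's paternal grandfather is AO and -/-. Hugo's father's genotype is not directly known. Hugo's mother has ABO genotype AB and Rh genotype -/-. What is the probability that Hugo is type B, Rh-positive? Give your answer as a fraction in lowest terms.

Hugo's father's ABO genotype from BB × AO: 1/2 AB, 1/2 BO.
Crossing each possibility with the mother AB and summing P(type B): 1/2·1/4 + 1/2·1/2 = 3/8.
Similarly for Rh via the father's Rh distribution: P(Rh+) = 1/4.
Independent loci: 3/8 × 1/4 = 3/32.

3/32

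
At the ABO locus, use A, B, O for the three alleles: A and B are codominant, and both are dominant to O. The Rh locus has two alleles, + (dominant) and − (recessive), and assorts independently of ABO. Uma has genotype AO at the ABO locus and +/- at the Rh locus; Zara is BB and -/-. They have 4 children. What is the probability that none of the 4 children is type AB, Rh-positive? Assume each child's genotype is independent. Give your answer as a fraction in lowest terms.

ABO cross AO × BB → 1/2 B, 1/2 AB.
Rh cross +/- × -/- → 1/2 Rh+, 1/2 Rh-; so P(type AB, Rh-positive) = 1/2 × 1/2 = 1/4 per child.
P(not type AB, Rh-positive) = 3/4 for one child; (3/4)^4 = 81/256.

81/256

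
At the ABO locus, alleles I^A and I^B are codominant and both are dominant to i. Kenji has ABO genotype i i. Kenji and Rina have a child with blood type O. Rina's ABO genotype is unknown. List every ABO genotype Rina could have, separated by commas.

For each candidate genotype of Rina, check whether crossing it with i i can produce every observed child phenotype.
  I^A I^A → possible child types {A} ✗
  I^A I^B → possible child types {A, B} ✗
  I^A i → possible child types {O, A} ✓
  I^B I^B → possible child types {B} ✗
  I^B i → possible child types {O, B} ✓
  i i → possible child types {O} ✓

I^A i, I^B i, i i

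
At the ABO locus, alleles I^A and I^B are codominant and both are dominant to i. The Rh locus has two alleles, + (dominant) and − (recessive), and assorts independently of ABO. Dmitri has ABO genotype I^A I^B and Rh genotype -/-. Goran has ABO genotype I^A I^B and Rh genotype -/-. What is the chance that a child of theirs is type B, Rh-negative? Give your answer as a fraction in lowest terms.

1/4

ABO cross I^A I^B × I^A I^B → offspring phenotypes: 1/4 A, 1/4 B, 1/2 AB.
Rh cross -/- × -/- → 1 Rh-.
Independent loci: P(type B, Rh-negative) = 1/4 × 1 = 1/4.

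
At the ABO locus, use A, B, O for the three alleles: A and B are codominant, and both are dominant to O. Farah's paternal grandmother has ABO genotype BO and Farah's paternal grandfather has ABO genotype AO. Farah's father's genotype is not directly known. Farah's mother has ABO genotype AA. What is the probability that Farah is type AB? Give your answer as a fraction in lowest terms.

Farah's father's ABO genotype from BO × AO: 1/4 AB, 1/4 AO, 1/4 BO, 1/4 OO.
Crossing each possibility with the mother AA and summing P(type AB): 1/4·1/2 + 1/4·0 + 1/4·1/2 + 1/4·0 = 1/4.

1/4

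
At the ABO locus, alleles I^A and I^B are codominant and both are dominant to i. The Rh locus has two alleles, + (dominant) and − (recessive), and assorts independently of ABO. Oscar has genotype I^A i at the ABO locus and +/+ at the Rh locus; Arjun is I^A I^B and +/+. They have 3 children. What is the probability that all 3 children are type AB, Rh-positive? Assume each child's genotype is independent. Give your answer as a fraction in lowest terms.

ABO cross I^A i × I^A I^B → 1/2 A, 1/4 B, 1/4 AB.
Rh cross +/+ × +/+ → 1 Rh+; so P(type AB, Rh-positive) = 1/4 × 1 = 1/4 per child.
All 3 independent: (1/4)^3 = 1/64.

1/64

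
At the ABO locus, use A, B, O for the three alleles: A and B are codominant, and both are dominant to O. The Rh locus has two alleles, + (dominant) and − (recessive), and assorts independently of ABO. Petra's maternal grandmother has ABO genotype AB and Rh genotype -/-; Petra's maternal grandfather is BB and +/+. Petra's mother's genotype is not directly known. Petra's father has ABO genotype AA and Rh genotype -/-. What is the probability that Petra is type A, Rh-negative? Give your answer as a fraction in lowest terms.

Petra's mother's ABO genotype from AB × BB: 1/2 AB, 1/2 BB.
Crossing each possibility with the father AA and summing P(type A): 1/2·1/2 + 1/2·0 = 1/4.
Similarly for Rh via the mother's Rh distribution: P(Rh-) = 1/2.
Independent loci: 1/4 × 1/2 = 1/8.

1/8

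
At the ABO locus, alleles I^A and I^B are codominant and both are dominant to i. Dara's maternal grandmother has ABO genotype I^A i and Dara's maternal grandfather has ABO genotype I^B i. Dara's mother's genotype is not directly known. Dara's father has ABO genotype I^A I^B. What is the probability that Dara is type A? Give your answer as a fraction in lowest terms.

3/8

Dara's mother's ABO genotype from I^A i × I^B i: 1/4 I^A I^B, 1/4 I^A i, 1/4 I^B i, 1/4 i i.
Crossing each possibility with the father I^A I^B and summing P(type A): 1/4·1/4 + 1/4·1/2 + 1/4·1/4 + 1/4·1/2 = 3/8.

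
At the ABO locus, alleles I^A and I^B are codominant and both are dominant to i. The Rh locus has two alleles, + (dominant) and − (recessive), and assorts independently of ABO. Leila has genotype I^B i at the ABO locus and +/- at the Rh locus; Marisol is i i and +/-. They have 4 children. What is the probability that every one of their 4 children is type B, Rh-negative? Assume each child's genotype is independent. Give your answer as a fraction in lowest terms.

ABO cross I^B i × i i → 1/2 O, 1/2 B.
Rh cross +/- × +/- → 3/4 Rh+, 1/4 Rh-; so P(type B, Rh-negative) = 1/2 × 1/4 = 1/8 per child.
All 4 independent: (1/8)^4 = 1/4096.

1/4096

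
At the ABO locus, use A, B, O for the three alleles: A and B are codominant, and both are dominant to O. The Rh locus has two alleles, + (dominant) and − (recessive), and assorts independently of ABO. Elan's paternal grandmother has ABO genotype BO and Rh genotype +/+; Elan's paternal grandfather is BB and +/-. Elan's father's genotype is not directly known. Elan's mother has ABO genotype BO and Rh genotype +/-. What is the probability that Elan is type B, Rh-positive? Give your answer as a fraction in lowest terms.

49/64

Elan's father's ABO genotype from BO × BB: 1/2 BB, 1/2 BO.
Crossing each possibility with the mother BO and summing P(type B): 1/2·1 + 1/2·3/4 = 7/8.
Similarly for Rh via the father's Rh distribution: P(Rh+) = 7/8.
Independent loci: 7/8 × 7/8 = 49/64.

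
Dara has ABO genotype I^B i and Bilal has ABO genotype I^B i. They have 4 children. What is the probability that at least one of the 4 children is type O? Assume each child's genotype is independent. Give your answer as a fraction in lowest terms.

ABO cross I^B i × I^B i → 1/4 O, 3/4 B.
So P(type O) = 1/4 per child.
P(none) = (3/4)^4 = 81/256; P(at least one) = 1 − 81/256 = 175/256.

175/256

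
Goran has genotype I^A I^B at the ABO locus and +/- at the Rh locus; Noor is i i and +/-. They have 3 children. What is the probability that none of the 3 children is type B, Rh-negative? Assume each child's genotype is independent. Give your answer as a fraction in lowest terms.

343/512

ABO cross I^A I^B × i i → 1/2 A, 1/2 B.
Rh cross +/- × +/- → 3/4 Rh+, 1/4 Rh-; so P(type B, Rh-negative) = 1/2 × 1/4 = 1/8 per child.
P(not type B, Rh-negative) = 7/8 for one child; (7/8)^3 = 343/512.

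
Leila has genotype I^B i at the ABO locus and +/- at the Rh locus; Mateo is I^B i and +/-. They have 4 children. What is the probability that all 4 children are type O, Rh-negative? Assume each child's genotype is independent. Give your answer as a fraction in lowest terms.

1/65536

ABO cross I^B i × I^B i → 1/4 O, 3/4 B.
Rh cross +/- × +/- → 3/4 Rh+, 1/4 Rh-; so P(type O, Rh-negative) = 1/4 × 1/4 = 1/16 per child.
All 4 independent: (1/16)^4 = 1/65536.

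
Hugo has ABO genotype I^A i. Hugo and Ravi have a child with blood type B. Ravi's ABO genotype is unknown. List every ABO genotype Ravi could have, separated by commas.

I^A I^B, I^B I^B, I^B i

For each candidate genotype of Ravi, check whether crossing it with I^A i can produce every observed child phenotype.
  I^A I^A → possible child types {A} ✗
  I^A I^B → possible child types {A, B, AB} ✓
  I^A i → possible child types {O, A} ✗
  I^B I^B → possible child types {B, AB} ✓
  I^B i → possible child types {O, A, B, AB} ✓
  i i → possible child types {O, A} ✗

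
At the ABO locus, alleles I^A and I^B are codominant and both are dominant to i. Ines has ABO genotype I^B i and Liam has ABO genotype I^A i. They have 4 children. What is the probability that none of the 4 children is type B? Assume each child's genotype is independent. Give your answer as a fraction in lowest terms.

81/256

ABO cross I^B i × I^A i → 1/4 O, 1/4 A, 1/4 B, 1/4 AB.
So P(type B) = 1/4 per child.
P(not type B) = 3/4 for one child; (3/4)^4 = 81/256.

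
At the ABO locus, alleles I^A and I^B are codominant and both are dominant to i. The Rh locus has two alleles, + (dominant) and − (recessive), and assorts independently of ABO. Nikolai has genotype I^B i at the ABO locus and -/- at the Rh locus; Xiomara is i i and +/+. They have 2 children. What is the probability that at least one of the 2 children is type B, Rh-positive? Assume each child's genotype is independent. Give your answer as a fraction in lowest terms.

3/4

ABO cross I^B i × i i → 1/2 O, 1/2 B.
Rh cross -/- × +/+ → 1 Rh+; so P(type B, Rh-positive) = 1/2 × 1 = 1/2 per child.
P(none) = (1/2)^2 = 1/4; P(at least one) = 1 − 1/4 = 3/4.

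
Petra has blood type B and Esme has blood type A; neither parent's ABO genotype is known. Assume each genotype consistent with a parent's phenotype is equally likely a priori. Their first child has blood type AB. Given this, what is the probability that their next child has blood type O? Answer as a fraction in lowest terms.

1/36

Possible genotypes: Petra ∈ {BB, BO}; Esme ∈ {AA, AO}.
Weight each parental genotype pair by prior × P(type-AB child):
  BB × AA: posterior weight 4/9; P(next child type O) = 0.
  BB × AO: posterior weight 2/9; P(next child type O) = 0.
  BO × AA: posterior weight 2/9; P(next child type O) = 0.
  BO × AO: posterior weight 1/9; P(next child type O) = 1/4.
Weighted sum = 1/36.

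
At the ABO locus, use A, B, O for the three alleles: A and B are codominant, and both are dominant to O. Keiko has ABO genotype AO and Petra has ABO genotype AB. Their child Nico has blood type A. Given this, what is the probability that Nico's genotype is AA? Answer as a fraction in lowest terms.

Cross AO × AB → 1/4 AA, 1/4 AB, 1/4 AO, 1/4 BO.
Type-A genotypes among offspring: AA (1/4), AO (1/4); total 1/2.
P(AA | type A) = (1/4) / (1/2) = 1/2.

1/2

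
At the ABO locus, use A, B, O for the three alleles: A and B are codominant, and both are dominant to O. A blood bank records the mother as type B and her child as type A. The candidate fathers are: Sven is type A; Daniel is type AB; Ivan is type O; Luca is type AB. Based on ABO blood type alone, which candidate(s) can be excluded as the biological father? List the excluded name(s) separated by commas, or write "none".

Ivan

A candidate is excluded only if no genotype consistent with his phenotype could produce a type A child with a type B mother.
Ivan (type O): no genotype consistent with that phenotype can produce a type-A child with a type-B mother.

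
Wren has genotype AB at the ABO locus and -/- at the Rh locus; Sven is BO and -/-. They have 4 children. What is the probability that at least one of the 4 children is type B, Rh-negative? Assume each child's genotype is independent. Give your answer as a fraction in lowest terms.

15/16

ABO cross AB × BO → 1/4 A, 1/2 B, 1/4 AB.
Rh cross -/- × -/- → 1 Rh-; so P(type B, Rh-negative) = 1/2 × 1 = 1/2 per child.
P(none) = (1/2)^4 = 1/16; P(at least one) = 1 − 1/16 = 15/16.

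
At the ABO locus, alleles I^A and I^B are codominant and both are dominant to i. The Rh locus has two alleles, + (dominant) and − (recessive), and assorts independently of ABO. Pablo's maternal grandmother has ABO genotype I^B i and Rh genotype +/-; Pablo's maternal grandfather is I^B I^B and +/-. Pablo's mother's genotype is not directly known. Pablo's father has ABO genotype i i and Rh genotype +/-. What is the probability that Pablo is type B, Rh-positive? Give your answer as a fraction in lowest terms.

Pablo's mother's ABO genotype from I^B i × I^B I^B: 1/2 I^B I^B, 1/2 I^B i.
Crossing each possibility with the father i i and summing P(type B): 1/2·1 + 1/2·1/2 = 3/4.
Similarly for Rh via the mother's Rh distribution: P(Rh+) = 3/4.
Independent loci: 3/4 × 3/4 = 9/16.

9/16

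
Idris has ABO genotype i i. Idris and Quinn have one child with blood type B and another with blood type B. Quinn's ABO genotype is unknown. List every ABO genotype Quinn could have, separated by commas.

I^A I^B, I^B I^B, I^B i

For each candidate genotype of Quinn, check whether crossing it with i i can produce every observed child phenotype.
  I^A I^A → possible child types {A} ✗
  I^A I^B → possible child types {A, B} ✓
  I^A i → possible child types {O, A} ✗
  I^B I^B → possible child types {B} ✓
  I^B i → possible child types {O, B} ✓
  i i → possible child types {O} ✗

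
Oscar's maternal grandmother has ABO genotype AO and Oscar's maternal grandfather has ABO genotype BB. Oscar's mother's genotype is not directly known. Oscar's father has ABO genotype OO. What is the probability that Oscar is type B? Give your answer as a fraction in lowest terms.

1/2

Oscar's mother's ABO genotype from AO × BB: 1/2 AB, 1/2 BO.
Crossing each possibility with the father OO and summing P(type B): 1/2·1/2 + 1/2·1/2 = 1/2.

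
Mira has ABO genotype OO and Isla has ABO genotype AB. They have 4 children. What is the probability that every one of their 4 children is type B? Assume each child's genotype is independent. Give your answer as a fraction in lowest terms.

ABO cross OO × AB → 1/2 A, 1/2 B.
So P(type B) = 1/2 per child.
All 4 independent: (1/2)^4 = 1/16.

1/16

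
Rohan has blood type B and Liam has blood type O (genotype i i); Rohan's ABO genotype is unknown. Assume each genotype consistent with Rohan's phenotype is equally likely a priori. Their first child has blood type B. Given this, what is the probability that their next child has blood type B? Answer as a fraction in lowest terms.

Possible genotypes: Rohan ∈ {I^B I^B, I^B i}; Liam ∈ {i i}.
Weight each parental genotype pair by prior × P(type-B child):
  I^B I^B × i i: posterior weight 2/3; P(next child type B) = 1.
  I^B i × i i: posterior weight 1/3; P(next child type B) = 1/2.
Weighted sum = 5/6.

5/6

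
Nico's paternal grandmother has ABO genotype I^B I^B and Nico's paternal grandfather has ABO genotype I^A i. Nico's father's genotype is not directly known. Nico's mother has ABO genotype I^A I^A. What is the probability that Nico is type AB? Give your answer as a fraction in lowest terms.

Nico's father's ABO genotype from I^B I^B × I^A i: 1/2 I^A I^B, 1/2 I^B i.
Crossing each possibility with the mother I^A I^A and summing P(type AB): 1/2·1/2 + 1/2·1/2 = 1/2.

1/2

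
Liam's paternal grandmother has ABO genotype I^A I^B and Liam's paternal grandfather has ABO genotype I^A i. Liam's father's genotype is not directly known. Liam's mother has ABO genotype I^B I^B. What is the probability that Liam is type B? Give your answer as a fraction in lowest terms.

Liam's father's ABO genotype from I^A I^B × I^A i: 1/4 I^A I^A, 1/4 I^A I^B, 1/4 I^A i, 1/4 I^B i.
Crossing each possibility with the mother I^B I^B and summing P(type B): 1/4·0 + 1/4·1/2 + 1/4·1/2 + 1/4·1 = 1/2.

1/2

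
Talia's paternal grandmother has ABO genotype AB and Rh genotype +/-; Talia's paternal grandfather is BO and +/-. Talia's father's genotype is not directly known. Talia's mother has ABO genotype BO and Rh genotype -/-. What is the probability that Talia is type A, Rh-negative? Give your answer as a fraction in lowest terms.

1/16

Talia's father's ABO genotype from AB × BO: 1/4 AB, 1/4 AO, 1/4 BB, 1/4 BO.
Crossing each possibility with the mother BO and summing P(type A): 1/4·1/4 + 1/4·1/4 + 1/4·0 + 1/4·0 = 1/8.
Similarly for Rh via the father's Rh distribution: P(Rh-) = 1/2.
Independent loci: 1/8 × 1/2 = 1/16.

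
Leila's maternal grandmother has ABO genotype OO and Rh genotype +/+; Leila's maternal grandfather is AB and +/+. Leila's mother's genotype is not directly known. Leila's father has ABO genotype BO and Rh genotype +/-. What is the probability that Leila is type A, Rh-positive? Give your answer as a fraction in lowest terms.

Leila's mother's ABO genotype from OO × AB: 1/2 AO, 1/2 BO.
Crossing each possibility with the father BO and summing P(type A): 1/2·1/4 + 1/2·0 = 1/8.
Similarly for Rh via the mother's Rh distribution: P(Rh+) = 1.
Independent loci: 1/8 × 1 = 1/8.

1/8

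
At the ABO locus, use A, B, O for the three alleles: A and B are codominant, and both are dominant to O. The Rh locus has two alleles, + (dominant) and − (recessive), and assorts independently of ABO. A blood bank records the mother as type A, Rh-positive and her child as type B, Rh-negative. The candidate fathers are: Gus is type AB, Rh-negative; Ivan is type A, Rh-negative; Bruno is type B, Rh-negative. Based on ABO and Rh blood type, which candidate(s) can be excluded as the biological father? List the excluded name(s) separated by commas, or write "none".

A candidate is excluded only if no genotype consistent with his phenotype could produce a type B, Rh-negative child with a type A, Rh-positive mother.
Ivan (type A, Rh-): no genotype consistent with that phenotype can produce a type-B Rh- child with a type-A mother.

Ivan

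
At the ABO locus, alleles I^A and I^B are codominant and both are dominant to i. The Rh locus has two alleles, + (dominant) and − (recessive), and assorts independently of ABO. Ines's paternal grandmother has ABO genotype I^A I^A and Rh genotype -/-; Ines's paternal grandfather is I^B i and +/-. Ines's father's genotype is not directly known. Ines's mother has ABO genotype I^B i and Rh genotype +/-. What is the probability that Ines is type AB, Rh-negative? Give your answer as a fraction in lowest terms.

3/32

Ines's father's ABO genotype from I^A I^A × I^B i: 1/2 I^A I^B, 1/2 I^A i.
Crossing each possibility with the mother I^B i and summing P(type AB): 1/2·1/4 + 1/2·1/4 = 1/4.
Similarly for Rh via the father's Rh distribution: P(Rh-) = 3/8.
Independent loci: 1/4 × 3/8 = 3/32.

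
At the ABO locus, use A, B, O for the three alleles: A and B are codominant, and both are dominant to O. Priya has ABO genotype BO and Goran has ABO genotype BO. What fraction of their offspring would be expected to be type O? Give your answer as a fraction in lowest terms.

1/4

ABO cross BO × BO → offspring phenotypes: 1/4 O, 3/4 B.
So P(type O) = 1/4.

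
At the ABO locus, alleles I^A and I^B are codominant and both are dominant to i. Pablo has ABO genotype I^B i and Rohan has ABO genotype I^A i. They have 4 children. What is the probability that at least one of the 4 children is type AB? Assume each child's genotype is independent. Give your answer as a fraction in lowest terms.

175/256

ABO cross I^B i × I^A i → 1/4 O, 1/4 A, 1/4 B, 1/4 AB.
So P(type AB) = 1/4 per child.
P(none) = (3/4)^4 = 81/256; P(at least one) = 1 − 81/256 = 175/256.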